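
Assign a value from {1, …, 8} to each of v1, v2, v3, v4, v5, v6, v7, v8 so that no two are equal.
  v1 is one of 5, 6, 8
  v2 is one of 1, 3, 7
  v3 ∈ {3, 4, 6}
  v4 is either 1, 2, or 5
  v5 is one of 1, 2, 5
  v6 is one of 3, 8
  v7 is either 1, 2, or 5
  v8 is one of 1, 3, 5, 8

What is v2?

Among the 8 variables, 4 fits only v3 (and all 8 values in {1, 2, 3, 4, 5, 6, 7, 8} must be used), so v3 = 4.
The 7 still-open variables draw from only 7 values {1, 2, 3, 5, 6, 7, 8}, so each is used; only v1 can be 6, hence v1 = 6.
Among the 6 still-open variables, 7 fits only v2 (and all 6 values in {1, 2, 3, 5, 7, 8} must be used), so v2 = 7.

7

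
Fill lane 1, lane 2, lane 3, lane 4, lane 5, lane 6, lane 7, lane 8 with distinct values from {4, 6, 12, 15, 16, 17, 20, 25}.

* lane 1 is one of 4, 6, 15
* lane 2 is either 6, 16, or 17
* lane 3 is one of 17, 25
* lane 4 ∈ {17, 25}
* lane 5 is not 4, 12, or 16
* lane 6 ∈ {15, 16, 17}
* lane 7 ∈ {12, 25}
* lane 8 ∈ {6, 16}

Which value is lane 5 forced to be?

Among the 8 variables, 4 fits only lane 1 (and all 8 values in {4, 6, 12, 15, 16, 17, 20, 25} must be used), so lane 1 = 4.
The 7 still-open variables together cover exactly {6, 12, 15, 16, 17, 20, 25} — 7 values for 7 variables — and 12 appears only in lane 7's list, so lane 7 = 12.
Among the 6 still-open variables, 20 fits only lane 5 (and all 6 values in {6, 15, 16, 17, 20, 25} must be used), so lane 5 = 20.

20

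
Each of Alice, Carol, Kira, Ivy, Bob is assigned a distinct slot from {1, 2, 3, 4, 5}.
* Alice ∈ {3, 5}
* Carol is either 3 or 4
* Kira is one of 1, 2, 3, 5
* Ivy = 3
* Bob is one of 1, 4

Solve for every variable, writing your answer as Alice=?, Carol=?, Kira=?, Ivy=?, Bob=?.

Alice=5, Carol=4, Kira=2, Ivy=3, Bob=1

Ivy has just one choice, so Ivy = 3. Remove 3 from Alice, Carol, Kira.
Alice must be 5 (only option left). Eliminate 5 elsewhere: Kira.
Carol's domain is down to {4}, so Carol = 4. Strike 4 from Bob.
Bob has just one choice, so Bob = 1. Strike 1 from Kira.
Kira has just one choice, so Kira = 2.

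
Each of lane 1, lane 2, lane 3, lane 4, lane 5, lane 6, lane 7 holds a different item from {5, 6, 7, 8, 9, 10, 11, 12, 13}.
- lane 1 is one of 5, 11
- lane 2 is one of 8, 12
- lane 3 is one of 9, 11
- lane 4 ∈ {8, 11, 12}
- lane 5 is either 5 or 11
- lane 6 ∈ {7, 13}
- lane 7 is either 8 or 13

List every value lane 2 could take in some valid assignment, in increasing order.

8, 12

Among the 7 variables, 7 fits only lane 6 (and all 7 values in {5, 7, 8, 9, 11, 12, 13} must be used), so lane 6 = 7.
The 6 still-open variables draw from only 6 values {5, 8, 9, 11, 12, 13}, so each is used; only lane 3 can be 9, hence lane 3 = 9.
The 5 still-open variables together cover exactly {5, 8, 11, 12, 13} — 5 values for 5 variables — and 13 appears only in lane 7's list, so lane 7 = 13.
lane 1 and lane 5 share exactly the 2 values {5, 11}; by pigeonhole those values go to them, so strike 5, 11 from lane 4.
No further eliminations apply; lane 2 can still be any of 8, 12.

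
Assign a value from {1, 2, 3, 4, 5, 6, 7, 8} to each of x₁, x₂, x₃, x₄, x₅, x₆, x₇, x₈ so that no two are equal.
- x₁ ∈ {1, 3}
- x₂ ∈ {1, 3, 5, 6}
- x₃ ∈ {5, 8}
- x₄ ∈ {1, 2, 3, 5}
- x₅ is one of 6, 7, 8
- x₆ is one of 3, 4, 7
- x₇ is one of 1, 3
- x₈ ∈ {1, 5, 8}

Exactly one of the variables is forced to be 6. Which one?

x₂

The 8 variables draw from only 8 values {1, 2, 3, 4, 5, 6, 7, 8}, so each is used; only x₄ can be 2, hence x₄ = 2.
Among the 7 still-open variables, 4 fits only x₆ (and all 7 values in {1, 3, 4, 5, 6, 7, 8} must be used), so x₆ = 4.
The 6 still-open variables together cover exactly {1, 3, 5, 6, 7, 8} — 6 values for 6 variables — and 7 appears only in x₅'s list, so x₅ = 7.
The 5 still-open variables draw from only 5 values {1, 3, 5, 6, 8}, so each is used; only x₂ can be 6, hence x₂ = 6.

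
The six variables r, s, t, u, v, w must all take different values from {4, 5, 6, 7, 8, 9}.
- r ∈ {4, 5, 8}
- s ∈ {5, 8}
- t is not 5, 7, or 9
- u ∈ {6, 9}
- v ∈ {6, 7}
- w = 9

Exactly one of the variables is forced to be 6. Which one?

w's domain is down to {9}, so w = 9. Strike 9 from u.
So 6 goes to u.

u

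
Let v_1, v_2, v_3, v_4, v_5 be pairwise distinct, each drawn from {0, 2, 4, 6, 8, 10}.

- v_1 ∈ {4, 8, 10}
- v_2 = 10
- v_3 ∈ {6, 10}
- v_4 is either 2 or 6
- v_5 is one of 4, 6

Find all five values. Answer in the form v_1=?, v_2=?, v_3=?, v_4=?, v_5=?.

v_1=8, v_2=10, v_3=6, v_4=2, v_5=4

v_2's domain is down to {10}, so v_2 = 10. Remove 10 from v_1, v_3.
v_3 has just one choice, so v_3 = 6. Strike 6 from v_4, v_5.
v_4's domain is down to {2}, so v_4 = 2.
v_5's domain is down to {4}, so v_5 = 4. Remove 4 from v_1.
v_1's domain is down to {8}, so v_1 = 8.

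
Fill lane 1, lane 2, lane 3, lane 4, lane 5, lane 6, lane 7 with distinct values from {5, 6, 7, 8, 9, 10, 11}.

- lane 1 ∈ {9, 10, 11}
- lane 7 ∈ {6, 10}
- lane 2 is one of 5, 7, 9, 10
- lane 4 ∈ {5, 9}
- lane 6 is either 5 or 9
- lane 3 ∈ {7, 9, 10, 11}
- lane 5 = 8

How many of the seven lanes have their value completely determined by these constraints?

2

lane 5 must be 8 (only option left).
The 6 still-open variables draw from only 6 values {5, 6, 7, 9, 10, 11}, so each is used; only lane 7 can be 6, hence lane 7 = 6.
The 2 variables lane 4 and lane 6 are confined to {5, 9}, which locks those values in; drop them from lane 1, lane 2, lane 3.
Determined: lane 5=8, lane 7=6. The other lanes each still have more than one consistent value. That makes 2.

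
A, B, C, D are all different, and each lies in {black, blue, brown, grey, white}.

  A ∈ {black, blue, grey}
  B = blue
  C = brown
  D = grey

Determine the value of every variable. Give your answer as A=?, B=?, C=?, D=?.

A=black, B=blue, C=brown, D=grey

B must be blue (only option left). Eliminate blue elsewhere: A.
C's domain is down to {brown}, so C = brown.
D's domain is down to {grey}, so D = grey. Strike grey from A.
A's domain is down to {black}, so A = black.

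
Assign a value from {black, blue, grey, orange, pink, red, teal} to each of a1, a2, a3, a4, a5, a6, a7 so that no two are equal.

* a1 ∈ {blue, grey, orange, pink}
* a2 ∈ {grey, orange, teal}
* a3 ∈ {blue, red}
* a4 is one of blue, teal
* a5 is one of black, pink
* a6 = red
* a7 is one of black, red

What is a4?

a6's domain is down to {red}, so a6 = red. Eliminate red elsewhere: a3, a7.
That leaves a7 = black. So a5 can't be black.
a3 must be blue (only option left). So a1, a4 can't be blue.
So a4 = teal.

teal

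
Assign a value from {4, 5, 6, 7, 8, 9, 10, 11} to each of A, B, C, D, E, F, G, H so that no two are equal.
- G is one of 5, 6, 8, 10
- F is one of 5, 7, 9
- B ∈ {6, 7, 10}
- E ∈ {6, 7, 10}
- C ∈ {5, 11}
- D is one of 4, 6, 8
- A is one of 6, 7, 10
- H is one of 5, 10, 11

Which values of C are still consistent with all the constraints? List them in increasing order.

5, 11

The 8 variables together cover exactly {4, 5, 6, 7, 8, 9, 10, 11} — 8 values for 8 variables — and 4 appears only in D's list, so D = 4.
The 7 still-open variables draw from only 7 values {5, 6, 7, 8, 9, 10, 11}, so each is used; only G can be 8, hence G = 8.
The 6 still-open variables together cover exactly {5, 6, 7, 9, 10, 11} — 6 values for 6 variables — and 9 appears only in F's list, so F = 9.
A, B, E share exactly the 3 values {6, 7, 10}; by pigeonhole those values go to them, so strike 6, 7, 10 from H.
No further eliminations apply; C can still be any of 5, 11.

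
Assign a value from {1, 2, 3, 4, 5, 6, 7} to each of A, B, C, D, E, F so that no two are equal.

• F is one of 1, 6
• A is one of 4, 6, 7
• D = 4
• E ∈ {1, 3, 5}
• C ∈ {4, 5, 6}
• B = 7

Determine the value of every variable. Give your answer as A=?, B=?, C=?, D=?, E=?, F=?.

A=6, B=7, C=5, D=4, E=3, F=1

B has just one choice, so B = 7. Remove 7 from A.
D has just one choice, so D = 4. So A, C can't be 4.
That leaves A = 6. Remove 6 from C, F.
C has just one choice, so C = 5. Strike 5 from E.
That leaves F = 1. Strike 1 from E.
E's domain is down to {3}, so E = 3.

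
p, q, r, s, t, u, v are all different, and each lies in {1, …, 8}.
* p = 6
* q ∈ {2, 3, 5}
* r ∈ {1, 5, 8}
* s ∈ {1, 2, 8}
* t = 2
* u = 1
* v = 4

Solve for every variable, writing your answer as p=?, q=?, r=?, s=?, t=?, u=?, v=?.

p must be 6 (only option left).
That leaves t = 2. Remove 2 from q, s.
u's domain is down to {1}, so u = 1. So r, s can't be 1.
v has just one choice, so v = 4.
s must be 8 (only option left). Strike 8 from r.
r's domain is down to {5}, so r = 5. Remove 5 from q.
q has just one choice, so q = 3.

p=6, q=3, r=5, s=8, t=2, u=1, v=4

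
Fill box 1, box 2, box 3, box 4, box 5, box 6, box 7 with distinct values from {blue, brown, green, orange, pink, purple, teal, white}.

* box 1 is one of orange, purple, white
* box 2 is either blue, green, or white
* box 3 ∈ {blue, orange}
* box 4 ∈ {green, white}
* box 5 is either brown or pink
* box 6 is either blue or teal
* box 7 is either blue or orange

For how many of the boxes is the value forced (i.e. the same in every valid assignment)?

2

The 2 variables box 3 and box 7 are confined to {blue, orange}, which locks those values in; drop them from box 1, box 2, box 6.
That leaves box 6 = teal.
The 2 variables box 2 and box 4 are confined to {green, white}, which locks those values in; drop them from box 1.
That leaves box 1 = purple.
Determined: box 1=purple, box 6=teal. The other boxes each still have more than one consistent value. That makes 2.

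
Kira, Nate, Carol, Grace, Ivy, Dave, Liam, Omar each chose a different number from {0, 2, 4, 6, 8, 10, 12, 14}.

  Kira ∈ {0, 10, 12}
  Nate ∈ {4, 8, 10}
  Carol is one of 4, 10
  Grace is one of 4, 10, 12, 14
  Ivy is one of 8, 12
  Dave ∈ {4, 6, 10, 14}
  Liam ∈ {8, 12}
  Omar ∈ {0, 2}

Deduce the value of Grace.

The 8 variables together cover exactly {0, 2, 4, 6, 8, 10, 12, 14} — 8 values for 8 variables — and 2 appears only in Omar's list, so Omar = 2.
The 7 still-open variables draw from only 7 values {0, 4, 6, 8, 10, 12, 14}, so each is used; only Kira can be 0, hence Kira = 0.
The 6 still-open variables draw from only 6 values {4, 6, 8, 10, 12, 14}, so each is used; only Dave can be 6, hence Dave = 6.
Among the 5 still-open variables, 14 fits only Grace (and all 5 values in {4, 8, 10, 12, 14} must be used), so Grace = 14.

14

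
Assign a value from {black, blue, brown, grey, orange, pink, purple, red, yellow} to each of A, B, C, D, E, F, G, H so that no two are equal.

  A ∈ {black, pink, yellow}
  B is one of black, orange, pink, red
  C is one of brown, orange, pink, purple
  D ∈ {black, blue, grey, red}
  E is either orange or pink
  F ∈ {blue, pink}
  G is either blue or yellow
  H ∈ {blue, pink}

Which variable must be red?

B

The 2 variables F and H are confined to {blue, pink}, which locks those values in; drop them from A, B, C, D, E, G.
That leaves E = orange. Remove orange from B, C.
G has just one choice, so G = yellow. Eliminate yellow elsewhere: A.
A has just one choice, so A = black. Remove black from B, D.
So red goes to B.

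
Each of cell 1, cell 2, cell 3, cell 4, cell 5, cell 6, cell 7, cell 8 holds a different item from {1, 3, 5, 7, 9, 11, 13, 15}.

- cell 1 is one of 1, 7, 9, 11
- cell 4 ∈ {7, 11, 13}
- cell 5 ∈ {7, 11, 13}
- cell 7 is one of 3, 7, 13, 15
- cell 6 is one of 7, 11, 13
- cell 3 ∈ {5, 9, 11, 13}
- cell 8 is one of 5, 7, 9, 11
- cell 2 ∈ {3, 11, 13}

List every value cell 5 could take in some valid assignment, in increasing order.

7, 11, 13

The 8 variables draw from only 8 values {1, 3, 5, 7, 9, 11, 13, 15}, so each is used; only cell 1 can be 1, hence cell 1 = 1.
Among the 7 still-open variables, 15 fits only cell 7 (and all 7 values in {3, 5, 7, 9, 11, 13, 15} must be used), so cell 7 = 15.
Among the 6 still-open variables, 3 fits only cell 2 (and all 6 values in {3, 5, 7, 9, 11, 13} must be used), so cell 2 = 3.
The 3 variables cell 4, cell 5, cell 6 are confined to {7, 11, 13}, which locks those values in; drop them from cell 3, cell 8.
No further eliminations apply; cell 5 can still be any of 7, 11, 13.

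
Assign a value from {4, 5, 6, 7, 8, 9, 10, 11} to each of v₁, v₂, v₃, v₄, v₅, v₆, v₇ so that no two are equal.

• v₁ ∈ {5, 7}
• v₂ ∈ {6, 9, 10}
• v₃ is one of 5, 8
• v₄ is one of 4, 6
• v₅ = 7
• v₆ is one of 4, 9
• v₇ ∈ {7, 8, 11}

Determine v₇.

11

v₅'s domain is down to {7}, so v₅ = 7. So v₁, v₇ can't be 7.
That leaves v₁ = 5. Remove 5 from v₃.
v₃'s domain is down to {8}, so v₃ = 8. Eliminate 8 elsewhere: v₇.
So v₇ = 11.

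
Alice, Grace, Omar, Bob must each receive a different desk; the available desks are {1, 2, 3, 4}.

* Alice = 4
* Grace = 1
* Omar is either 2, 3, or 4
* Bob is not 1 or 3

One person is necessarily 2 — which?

Alice's domain is down to {4}, so Alice = 4. Remove 4 from Omar, Bob.
So 2 goes to Bob.

Bob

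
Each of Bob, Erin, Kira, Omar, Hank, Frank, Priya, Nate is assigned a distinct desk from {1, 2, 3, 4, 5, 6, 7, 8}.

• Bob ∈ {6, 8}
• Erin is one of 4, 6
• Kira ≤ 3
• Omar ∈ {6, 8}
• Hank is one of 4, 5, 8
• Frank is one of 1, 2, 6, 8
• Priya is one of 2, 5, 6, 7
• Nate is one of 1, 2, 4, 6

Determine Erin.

The 8 variables together cover exactly {1, 2, 3, 4, 5, 6, 7, 8} — 8 values for 8 variables — and 3 appears only in Kira's list, so Kira = 3.
The 7 still-open variables draw from only 7 values {1, 2, 4, 5, 6, 7, 8}, so each is used; only Priya can be 7, hence Priya = 7.
Among the 6 still-open variables, 5 fits only Hank (and all 6 values in {1, 2, 4, 5, 6, 8} must be used), so Hank = 5.
The 2 variables Bob and Omar are confined to {6, 8}, which locks those values in; drop them from Erin, Frank, Nate.
So Erin = 4.

4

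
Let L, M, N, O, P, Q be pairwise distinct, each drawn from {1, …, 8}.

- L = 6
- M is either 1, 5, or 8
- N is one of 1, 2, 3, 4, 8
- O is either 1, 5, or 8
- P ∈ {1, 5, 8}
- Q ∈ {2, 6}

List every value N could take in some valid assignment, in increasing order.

3, 4

L's domain is down to {6}, so L = 6. Eliminate 6 elsewhere: Q.
Q must be 2 (only option left). So N can't be 2.
M, O, P share exactly the 3 values {1, 5, 8}; by pigeonhole those values go to them, so strike 1, 5, 8 from N.
No further eliminations apply; N can still be any of 3, 4.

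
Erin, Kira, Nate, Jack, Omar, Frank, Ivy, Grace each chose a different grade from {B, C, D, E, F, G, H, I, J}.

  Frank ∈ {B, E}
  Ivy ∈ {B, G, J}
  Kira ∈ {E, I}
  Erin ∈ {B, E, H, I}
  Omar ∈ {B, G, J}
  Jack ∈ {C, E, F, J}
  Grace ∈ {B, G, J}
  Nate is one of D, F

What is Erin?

H

Omar, Ivy, Grace between them cover only {B, G, J} — a naked triple. Remove those values from Erin, Jack, Frank.
Frank has just one choice, so Frank = E. Strike E from Erin, Kira, Jack.
That leaves Kira = I. Remove I from Erin.
So Erin = H.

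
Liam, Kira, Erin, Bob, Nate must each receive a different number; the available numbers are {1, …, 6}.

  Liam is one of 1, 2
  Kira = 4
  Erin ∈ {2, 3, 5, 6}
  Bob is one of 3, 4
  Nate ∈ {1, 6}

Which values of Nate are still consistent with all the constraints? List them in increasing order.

Kira must be 4 (only option left). So Bob can't be 4.
Bob must be 3 (only option left). Remove 3 from Erin.
No further eliminations apply; Nate can still be any of 1, 6.

1, 6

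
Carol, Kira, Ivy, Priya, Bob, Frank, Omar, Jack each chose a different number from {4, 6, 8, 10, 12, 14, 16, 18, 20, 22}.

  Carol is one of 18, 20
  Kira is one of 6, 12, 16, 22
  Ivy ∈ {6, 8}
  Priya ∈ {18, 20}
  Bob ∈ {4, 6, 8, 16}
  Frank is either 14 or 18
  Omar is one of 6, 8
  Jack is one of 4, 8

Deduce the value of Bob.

Carol and Priya share exactly the 2 values {18, 20}; by pigeonhole those values go to them, so strike 18, 20 from Frank.
That leaves Frank = 14.
The 2 variables Ivy and Omar are confined to {6, 8}, which locks those values in; drop them from Kira, Bob, Jack.
Jack's domain is down to {4}, so Jack = 4. So Bob can't be 4.
So Bob = 16.

16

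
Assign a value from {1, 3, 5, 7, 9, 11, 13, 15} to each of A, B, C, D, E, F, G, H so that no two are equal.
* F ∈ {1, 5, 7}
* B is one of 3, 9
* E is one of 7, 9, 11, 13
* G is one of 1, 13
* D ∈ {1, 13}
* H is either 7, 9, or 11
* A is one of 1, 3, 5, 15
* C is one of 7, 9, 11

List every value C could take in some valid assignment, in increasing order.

7, 9, 11

The 8 variables draw from only 8 values {1, 3, 5, 7, 9, 11, 13, 15}, so each is used; only A can be 15, hence A = 15.
Among the 7 still-open variables, 3 fits only B (and all 7 values in {1, 3, 5, 7, 9, 11, 13} must be used), so B = 3.
The 6 still-open variables draw from only 6 values {1, 5, 7, 9, 11, 13}, so each is used; only F can be 5, hence F = 5.
The 2 variables D and G are confined to {1, 13}, which locks those values in; drop them from E.
No further eliminations apply; C can still be any of 7, 9, 11.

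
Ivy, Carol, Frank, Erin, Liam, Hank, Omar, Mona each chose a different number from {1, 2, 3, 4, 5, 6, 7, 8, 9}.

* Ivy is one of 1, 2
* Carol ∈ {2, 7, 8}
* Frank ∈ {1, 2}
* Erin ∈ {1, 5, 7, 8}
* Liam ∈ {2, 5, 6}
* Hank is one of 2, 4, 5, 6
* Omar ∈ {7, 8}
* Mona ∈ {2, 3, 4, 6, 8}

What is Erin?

5

The 8 variables together cover exactly {1, 2, 3, 4, 5, 6, 7, 8} — 8 values for 8 variables — and 3 appears only in Mona's list, so Mona = 3.
The 7 still-open variables draw from only 7 values {1, 2, 4, 5, 6, 7, 8}, so each is used; only Hank can be 4, hence Hank = 4.
The 6 still-open variables together cover exactly {1, 2, 5, 6, 7, 8} — 6 values for 6 variables — and 6 appears only in Liam's list, so Liam = 6.
The 5 still-open variables together cover exactly {1, 2, 5, 7, 8} — 5 values for 5 variables — and 5 appears only in Erin's list, so Erin = 5.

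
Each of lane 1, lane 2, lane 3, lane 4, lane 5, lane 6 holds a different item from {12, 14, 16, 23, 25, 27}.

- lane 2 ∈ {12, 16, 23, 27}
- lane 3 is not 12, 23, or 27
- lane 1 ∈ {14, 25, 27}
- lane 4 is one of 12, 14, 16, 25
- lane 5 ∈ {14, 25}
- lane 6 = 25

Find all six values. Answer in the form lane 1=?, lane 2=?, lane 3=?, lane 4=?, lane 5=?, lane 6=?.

lane 1=27, lane 2=23, lane 3=16, lane 4=12, lane 5=14, lane 6=25

lane 6's domain is down to {25}, so lane 6 = 25. So lane 1, lane 3, lane 4, lane 5 can't be 25.
lane 5 has just one choice, so lane 5 = 14. So lane 1, lane 3, lane 4 can't be 14.
lane 1 must be 27 (only option left). Remove 27 from lane 2.
lane 3 must be 16 (only option left). Remove 16 from lane 2, lane 4.
lane 4's domain is down to {12}, so lane 4 = 12. Eliminate 12 elsewhere: lane 2.
That leaves lane 2 = 23.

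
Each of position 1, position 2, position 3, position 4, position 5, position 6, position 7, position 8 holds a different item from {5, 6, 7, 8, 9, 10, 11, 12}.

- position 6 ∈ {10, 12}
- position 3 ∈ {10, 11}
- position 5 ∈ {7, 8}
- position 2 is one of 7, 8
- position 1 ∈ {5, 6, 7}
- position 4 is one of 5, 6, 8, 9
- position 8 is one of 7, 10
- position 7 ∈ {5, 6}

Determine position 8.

Among the 8 variables, 9 fits only position 4 (and all 8 values in {5, 6, 7, 8, 9, 10, 11, 12} must be used), so position 4 = 9.
The 7 still-open variables draw from only 7 values {5, 6, 7, 8, 10, 11, 12}, so each is used; only position 3 can be 11, hence position 3 = 11.
The 6 still-open variables together cover exactly {5, 6, 7, 8, 10, 12} — 6 values for 6 variables — and 12 appears only in position 6's list, so position 6 = 12.
Among the 5 still-open variables, 10 fits only position 8 (and all 5 values in {5, 6, 7, 8, 10} must be used), so position 8 = 10.

10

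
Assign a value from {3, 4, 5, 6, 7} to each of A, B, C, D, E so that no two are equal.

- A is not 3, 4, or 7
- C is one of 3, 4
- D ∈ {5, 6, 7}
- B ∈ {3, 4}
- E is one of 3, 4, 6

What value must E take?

6

The 5 variables draw from only 5 values {3, 4, 5, 6, 7}, so each is used; only D can be 7, hence D = 7.
The 4 still-open variables draw from only 4 values {3, 4, 5, 6}, so each is used; only A can be 5, hence A = 5.
The 3 still-open variables together cover exactly {3, 4, 6} — 3 values for 3 variables — and 6 appears only in E's list, so E = 6.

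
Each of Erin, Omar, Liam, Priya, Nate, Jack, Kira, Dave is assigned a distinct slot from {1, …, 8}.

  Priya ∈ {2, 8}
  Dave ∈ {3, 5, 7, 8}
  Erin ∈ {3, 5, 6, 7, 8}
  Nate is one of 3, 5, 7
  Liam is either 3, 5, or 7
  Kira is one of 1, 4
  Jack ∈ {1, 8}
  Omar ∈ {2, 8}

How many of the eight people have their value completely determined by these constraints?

3

Among the 8 variables, 4 fits only Kira (and all 8 values in {1, 2, 3, 4, 5, 6, 7, 8} must be used), so Kira = 4.
The 7 still-open variables together cover exactly {1, 2, 3, 5, 6, 7, 8} — 7 values for 7 variables — and 1 appears only in Jack's list, so Jack = 1.
Among the 6 still-open variables, 6 fits only Erin (and all 6 values in {2, 3, 5, 6, 7, 8} must be used), so Erin = 6.
The 2 variables Omar and Priya are confined to {2, 8}, which locks those values in; drop them from Dave.
Determined: Erin=6, Jack=1, Kira=4. The other people each still have more than one consistent value. That makes 3.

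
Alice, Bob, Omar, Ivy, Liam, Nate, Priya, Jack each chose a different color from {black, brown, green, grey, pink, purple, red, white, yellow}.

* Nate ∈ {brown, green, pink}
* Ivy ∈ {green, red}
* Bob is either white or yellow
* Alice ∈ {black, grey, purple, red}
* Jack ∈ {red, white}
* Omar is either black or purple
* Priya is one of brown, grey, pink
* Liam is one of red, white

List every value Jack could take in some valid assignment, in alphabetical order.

red, white

The 2 variables Liam and Jack are confined to {red, white}, which locks those values in; drop them from Alice, Bob, Ivy.
Bob's domain is down to {yellow}, so Bob = yellow.
Ivy must be green (only option left). Remove green from Nate.
No further eliminations apply; Jack can still be any of red, white.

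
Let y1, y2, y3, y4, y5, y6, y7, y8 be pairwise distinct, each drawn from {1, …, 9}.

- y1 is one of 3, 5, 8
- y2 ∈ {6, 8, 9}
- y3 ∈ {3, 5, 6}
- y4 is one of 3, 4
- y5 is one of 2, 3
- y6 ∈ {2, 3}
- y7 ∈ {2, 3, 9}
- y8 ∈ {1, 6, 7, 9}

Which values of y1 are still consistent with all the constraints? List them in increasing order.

The 2 variables y5 and y6 are confined to {2, 3}, which locks those values in; drop them from y1, y3, y4, y7.
y4 has just one choice, so y4 = 4.
y7's domain is down to {9}, so y7 = 9. Strike 9 from y2, y8.
y1, y2, y3 between them cover only {5, 6, 8} — a naked triple. Remove those values from y8.
No further eliminations apply; y1 can still be any of 5, 8.

5, 8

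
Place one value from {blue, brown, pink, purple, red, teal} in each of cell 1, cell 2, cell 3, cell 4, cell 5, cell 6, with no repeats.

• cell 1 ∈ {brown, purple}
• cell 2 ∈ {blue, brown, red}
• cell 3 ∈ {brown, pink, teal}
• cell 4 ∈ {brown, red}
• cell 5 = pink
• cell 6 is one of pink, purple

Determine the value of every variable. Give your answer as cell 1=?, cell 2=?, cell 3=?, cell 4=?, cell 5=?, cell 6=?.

cell 5's domain is down to {pink}, so cell 5 = pink. Strike pink from cell 3, cell 6.
cell 6's domain is down to {purple}, so cell 6 = purple. Strike purple from cell 1.
cell 1 must be brown (only option left). So cell 2, cell 3, cell 4 can't be brown.
cell 3's domain is down to {teal}, so cell 3 = teal.
That leaves cell 4 = red. So cell 2 can't be red.
That leaves cell 2 = blue.

cell 1=brown, cell 2=blue, cell 3=teal, cell 4=red, cell 5=pink, cell 6=purple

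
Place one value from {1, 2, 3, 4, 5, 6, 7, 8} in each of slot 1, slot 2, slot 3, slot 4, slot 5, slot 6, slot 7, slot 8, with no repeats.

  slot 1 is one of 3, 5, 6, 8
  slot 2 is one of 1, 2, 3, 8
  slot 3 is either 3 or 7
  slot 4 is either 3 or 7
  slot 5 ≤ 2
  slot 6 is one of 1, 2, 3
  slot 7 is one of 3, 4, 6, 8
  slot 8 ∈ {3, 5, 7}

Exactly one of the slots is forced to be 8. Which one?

The 8 variables together cover exactly {1, 2, 3, 4, 5, 6, 7, 8} — 8 values for 8 variables — and 4 appears only in slot 7's list, so slot 7 = 4.
The 7 still-open variables draw from only 7 values {1, 2, 3, 5, 6, 7, 8}, so each is used; only slot 1 can be 6, hence slot 1 = 6.
The 6 still-open variables draw from only 6 values {1, 2, 3, 5, 7, 8}, so each is used; only slot 8 can be 5, hence slot 8 = 5.
Among the 5 still-open variables, 8 fits only slot 2 (and all 5 values in {1, 2, 3, 7, 8} must be used), so slot 2 = 8.

slot 2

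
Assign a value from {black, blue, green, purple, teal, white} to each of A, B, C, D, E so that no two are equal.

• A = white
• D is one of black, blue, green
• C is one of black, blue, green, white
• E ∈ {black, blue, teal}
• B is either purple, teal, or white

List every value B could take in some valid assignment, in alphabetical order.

purple, teal

A must be white (only option left). Strike white from B, C.
No further eliminations apply; B can still be any of purple, teal.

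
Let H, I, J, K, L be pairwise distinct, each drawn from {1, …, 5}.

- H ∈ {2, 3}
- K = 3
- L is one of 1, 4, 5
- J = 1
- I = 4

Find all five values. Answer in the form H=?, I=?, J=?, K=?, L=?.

I must be 4 (only option left). Remove 4 from L.
J must be 1 (only option left). Remove 1 from L.
K must be 3 (only option left). Remove 3 from H.
That leaves L = 5.
H's domain is down to {2}, so H = 2.

H=2, I=4, J=1, K=3, L=5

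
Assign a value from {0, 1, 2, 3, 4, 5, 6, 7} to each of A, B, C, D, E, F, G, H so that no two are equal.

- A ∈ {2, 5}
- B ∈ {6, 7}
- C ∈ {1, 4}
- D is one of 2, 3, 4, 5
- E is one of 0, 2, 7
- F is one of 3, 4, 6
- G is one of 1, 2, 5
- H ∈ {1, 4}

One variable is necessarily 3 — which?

The 8 variables together cover exactly {0, 1, 2, 3, 4, 5, 6, 7} — 8 values for 8 variables — and 0 appears only in E's list, so E = 0.
The 7 still-open variables together cover exactly {1, 2, 3, 4, 5, 6, 7} — 7 values for 7 variables — and 7 appears only in B's list, so B = 7.
The 6 still-open variables draw from only 6 values {1, 2, 3, 4, 5, 6}, so each is used; only F can be 6, hence F = 6.
The 5 still-open variables draw from only 5 values {1, 2, 3, 4, 5}, so each is used; only D can be 3, hence D = 3.

D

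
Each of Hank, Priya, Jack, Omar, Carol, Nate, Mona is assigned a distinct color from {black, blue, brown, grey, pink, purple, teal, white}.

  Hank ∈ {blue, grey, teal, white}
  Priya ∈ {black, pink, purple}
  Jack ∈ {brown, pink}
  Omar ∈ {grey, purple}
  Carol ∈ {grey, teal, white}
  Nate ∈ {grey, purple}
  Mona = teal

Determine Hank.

blue

Mona must be teal (only option left). Strike teal from Hank, Carol.
The 2 variables Omar and Nate are confined to {grey, purple}, which locks those values in; drop them from Hank, Priya, Carol.
Carol must be white (only option left). Eliminate white elsewhere: Hank.
So Hank = blue.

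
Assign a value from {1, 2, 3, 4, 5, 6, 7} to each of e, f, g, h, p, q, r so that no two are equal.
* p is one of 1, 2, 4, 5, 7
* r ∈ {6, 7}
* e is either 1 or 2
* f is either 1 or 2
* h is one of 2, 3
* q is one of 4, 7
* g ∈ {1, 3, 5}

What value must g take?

Among the 7 variables, 6 fits only r (and all 7 values in {1, 2, 3, 4, 5, 6, 7} must be used), so r = 6.
e and f share exactly the 2 values {1, 2}; by pigeonhole those values go to them, so strike 1, 2 from g, h, p.
h must be 3 (only option left). Remove 3 from g.
So g = 5.

5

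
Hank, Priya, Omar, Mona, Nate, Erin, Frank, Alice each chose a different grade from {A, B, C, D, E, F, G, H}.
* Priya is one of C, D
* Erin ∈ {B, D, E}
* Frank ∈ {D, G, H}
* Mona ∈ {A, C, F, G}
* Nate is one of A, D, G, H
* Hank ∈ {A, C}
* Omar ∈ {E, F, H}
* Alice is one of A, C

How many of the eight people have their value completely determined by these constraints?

4

The 8 variables together cover exactly {A, B, C, D, E, F, G, H} — 8 values for 8 variables — and B appears only in Erin's list, so Erin = B.
Among the 7 still-open variables, E fits only Omar (and all 7 values in {A, C, D, E, F, G, H} must be used), so Omar = E.
The 6 still-open variables together cover exactly {A, C, D, F, G, H} — 6 values for 6 variables — and F appears only in Mona's list, so Mona = F.
Hank and Alice share exactly the 2 values {A, C}; by pigeonhole those values go to them, so strike A, C from Priya, Nate.
Priya must be D (only option left). Remove D from Nate, Frank.
Determined: Priya=D, Omar=E, Mona=F, Erin=B. The other people each still have more than one consistent value. That makes 4.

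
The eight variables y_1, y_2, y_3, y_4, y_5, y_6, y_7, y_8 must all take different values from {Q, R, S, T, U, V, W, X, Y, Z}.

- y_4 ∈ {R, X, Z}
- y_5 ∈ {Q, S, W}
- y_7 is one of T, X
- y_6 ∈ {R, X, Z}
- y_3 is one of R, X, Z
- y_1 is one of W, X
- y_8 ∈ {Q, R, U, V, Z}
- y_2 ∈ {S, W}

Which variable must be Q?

y_5

y_3, y_4, y_6 share exactly the 3 values {R, X, Z}; by pigeonhole those values go to them, so strike R, X, Z from y_1, y_7, y_8.
y_1 has just one choice, so y_1 = W. Remove W from y_2, y_5.
That leaves y_2 = S. Strike S from y_5.
So Q goes to y_5.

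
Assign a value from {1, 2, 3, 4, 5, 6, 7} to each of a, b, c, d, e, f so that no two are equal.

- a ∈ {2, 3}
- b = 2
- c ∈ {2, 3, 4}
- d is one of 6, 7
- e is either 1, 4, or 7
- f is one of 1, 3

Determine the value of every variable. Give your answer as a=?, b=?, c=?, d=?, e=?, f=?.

b must be 2 (only option left). Strike 2 from a, c.
That leaves a = 3. Strike 3 from c, f.
c's domain is down to {4}, so c = 4. Eliminate 4 elsewhere: e.
f's domain is down to {1}, so f = 1. Strike 1 from e.
That leaves e = 7. So d can't be 7.
d has just one choice, so d = 6.

a=3, b=2, c=4, d=6, e=7, f=1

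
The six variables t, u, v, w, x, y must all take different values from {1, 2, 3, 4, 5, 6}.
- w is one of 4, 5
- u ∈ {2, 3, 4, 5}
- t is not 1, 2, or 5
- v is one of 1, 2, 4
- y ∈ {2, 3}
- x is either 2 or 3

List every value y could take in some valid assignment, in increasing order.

The 6 variables draw from only 6 values {1, 2, 3, 4, 5, 6}, so each is used; only v can be 1, hence v = 1.
The 5 still-open variables draw from only 5 values {2, 3, 4, 5, 6}, so each is used; only t can be 6, hence t = 6.
x and y share exactly the 2 values {2, 3}; by pigeonhole those values go to them, so strike 2, 3 from u.
No further eliminations apply; y can still be any of 2, 3.

2, 3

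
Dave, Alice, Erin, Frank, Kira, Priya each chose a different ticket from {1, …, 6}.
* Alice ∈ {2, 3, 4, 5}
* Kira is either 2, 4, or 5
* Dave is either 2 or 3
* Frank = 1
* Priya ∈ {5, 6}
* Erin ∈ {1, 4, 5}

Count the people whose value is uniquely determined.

2

Frank must be 1 (only option left). Remove 1 from Erin.
Among the 5 still-open variables, 6 fits only Priya (and all 5 values in {2, 3, 4, 5, 6} must be used), so Priya = 6.
Determined: Frank=1, Priya=6. The other people each still have more than one consistent value. That makes 2.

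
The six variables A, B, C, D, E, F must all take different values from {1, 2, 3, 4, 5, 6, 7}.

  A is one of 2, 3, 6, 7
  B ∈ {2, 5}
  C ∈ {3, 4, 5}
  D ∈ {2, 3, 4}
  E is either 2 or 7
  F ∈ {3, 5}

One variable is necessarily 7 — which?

E

Among the 6 variables, 6 fits only A (and all 6 values in {2, 3, 4, 5, 6, 7} must be used), so A = 6.
The 5 still-open variables draw from only 5 values {2, 3, 4, 5, 7}, so each is used; only E can be 7, hence E = 7.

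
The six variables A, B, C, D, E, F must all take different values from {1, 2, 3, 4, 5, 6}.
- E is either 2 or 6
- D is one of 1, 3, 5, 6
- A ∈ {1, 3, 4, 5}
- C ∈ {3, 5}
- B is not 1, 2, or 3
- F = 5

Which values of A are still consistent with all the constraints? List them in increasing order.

F must be 5 (only option left). So A, B, C, D can't be 5.
C's domain is down to {3}, so C = 3. Remove 3 from A, D.
The 4 still-open variables draw from only 4 values {1, 2, 4, 6}, so each is used; only E can be 2, hence E = 2.
No further eliminations apply; A can still be any of 1, 4.

1, 4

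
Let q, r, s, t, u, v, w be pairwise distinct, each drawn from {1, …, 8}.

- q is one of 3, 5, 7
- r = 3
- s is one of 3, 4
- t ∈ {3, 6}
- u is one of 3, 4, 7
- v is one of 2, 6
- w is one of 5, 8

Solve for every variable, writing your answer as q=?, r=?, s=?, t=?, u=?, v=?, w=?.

r must be 3 (only option left). Strike 3 from q, s, t, u.
s has just one choice, so s = 4. Remove 4 from u.
That leaves t = 6. Strike 6 from v.
u has just one choice, so u = 7. So q can't be 7.
That leaves v = 2.
q has just one choice, so q = 5. So w can't be 5.
That leaves w = 8.

q=5, r=3, s=4, t=6, u=7, v=2, w=8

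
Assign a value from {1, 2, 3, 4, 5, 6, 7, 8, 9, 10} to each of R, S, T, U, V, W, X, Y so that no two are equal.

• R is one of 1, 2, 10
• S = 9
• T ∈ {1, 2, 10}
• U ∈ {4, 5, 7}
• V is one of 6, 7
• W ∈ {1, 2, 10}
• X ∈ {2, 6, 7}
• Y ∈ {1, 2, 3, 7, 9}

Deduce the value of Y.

S must be 9 (only option left). So Y can't be 9.
R, T, W between them cover only {1, 2, 10} — a naked triple. Remove those values from X, Y.
The 2 variables V and X are confined to {6, 7}, which locks those values in; drop them from U, Y.
So Y = 3.

3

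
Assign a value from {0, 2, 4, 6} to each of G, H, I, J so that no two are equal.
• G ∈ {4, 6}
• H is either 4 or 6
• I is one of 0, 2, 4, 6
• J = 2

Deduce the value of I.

0

J's domain is down to {2}, so J = 2. Strike 2 from I.
The 3 still-open variables together cover exactly {0, 4, 6} — 3 values for 3 variables — and 0 appears only in I's list, so I = 0.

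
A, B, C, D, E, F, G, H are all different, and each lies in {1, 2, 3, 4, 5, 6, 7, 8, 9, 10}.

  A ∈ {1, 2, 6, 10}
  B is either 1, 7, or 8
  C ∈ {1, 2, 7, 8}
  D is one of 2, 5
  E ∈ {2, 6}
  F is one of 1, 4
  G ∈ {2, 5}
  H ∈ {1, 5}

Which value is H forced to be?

The 8 variables draw from only 8 values {1, 2, 4, 5, 6, 7, 8, 10}, so each is used; only F can be 4, hence F = 4.
The 7 still-open variables draw from only 7 values {1, 2, 5, 6, 7, 8, 10}, so each is used; only A can be 10, hence A = 10.
The 6 still-open variables together cover exactly {1, 2, 5, 6, 7, 8} — 6 values for 6 variables — and 6 appears only in E's list, so E = 6.
D and G between them cover only {2, 5} — a naked pair. Remove those values from C, H.
So H = 1.

1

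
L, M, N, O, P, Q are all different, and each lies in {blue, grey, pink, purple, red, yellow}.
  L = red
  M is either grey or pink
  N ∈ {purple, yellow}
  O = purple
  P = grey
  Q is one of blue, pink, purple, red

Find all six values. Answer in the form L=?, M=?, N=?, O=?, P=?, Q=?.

L=red, M=pink, N=yellow, O=purple, P=grey, Q=blue

L's domain is down to {red}, so L = red. Eliminate red elsewhere: Q.
O's domain is down to {purple}, so O = purple. Remove purple from N, Q.
That leaves P = grey. Strike grey from M.
M has just one choice, so M = pink. Remove pink from Q.
That leaves N = yellow.
That leaves Q = blue.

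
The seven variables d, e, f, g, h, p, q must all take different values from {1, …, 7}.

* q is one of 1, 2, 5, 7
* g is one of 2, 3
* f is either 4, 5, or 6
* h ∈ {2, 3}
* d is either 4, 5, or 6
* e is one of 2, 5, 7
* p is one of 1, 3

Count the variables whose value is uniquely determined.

The 2 variables g and h are confined to {2, 3}, which locks those values in; drop them from e, p, q.
p's domain is down to {1}, so p = 1. Remove 1 from q.
e and q between them cover only {5, 7} — a naked pair. Remove those values from d, f.
Determined: p=1. The other variables each still have more than one consistent value. That makes 1.

1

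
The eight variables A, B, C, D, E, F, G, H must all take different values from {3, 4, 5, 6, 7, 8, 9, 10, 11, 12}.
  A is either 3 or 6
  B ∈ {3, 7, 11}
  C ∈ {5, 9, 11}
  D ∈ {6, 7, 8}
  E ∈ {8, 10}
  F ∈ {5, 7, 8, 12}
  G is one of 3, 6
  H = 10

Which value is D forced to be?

7

H's domain is down to {10}, so H = 10. Remove 10 from E.
E's domain is down to {8}, so E = 8. Strike 8 from D, F.
The 2 variables A and G are confined to {3, 6}, which locks those values in; drop them from B, D.
So D = 7.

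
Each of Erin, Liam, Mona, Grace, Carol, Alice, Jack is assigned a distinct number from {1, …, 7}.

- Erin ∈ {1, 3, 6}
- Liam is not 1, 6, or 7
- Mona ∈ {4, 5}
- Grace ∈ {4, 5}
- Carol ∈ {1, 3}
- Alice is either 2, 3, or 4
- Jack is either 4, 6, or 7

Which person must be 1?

The 7 variables draw from only 7 values {1, 2, 3, 4, 5, 6, 7}, so each is used; only Jack can be 7, hence Jack = 7.
Among the 6 still-open variables, 6 fits only Erin (and all 6 values in {1, 2, 3, 4, 5, 6} must be used), so Erin = 6.
The 5 still-open variables together cover exactly {1, 2, 3, 4, 5} — 5 values for 5 variables — and 1 appears only in Carol's list, so Carol = 1.

Carol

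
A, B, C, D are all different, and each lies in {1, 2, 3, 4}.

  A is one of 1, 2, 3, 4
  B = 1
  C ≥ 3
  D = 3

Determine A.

2

B must be 1 (only option left). Eliminate 1 elsewhere: A.
D has just one choice, so D = 3. Eliminate 3 elsewhere: A, C.
C has just one choice, so C = 4. So A can't be 4.
So A = 2.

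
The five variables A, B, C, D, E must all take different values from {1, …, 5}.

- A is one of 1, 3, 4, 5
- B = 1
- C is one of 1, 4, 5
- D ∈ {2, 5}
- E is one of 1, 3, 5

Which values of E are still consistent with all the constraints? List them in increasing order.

3, 5

B has just one choice, so B = 1. Eliminate 1 elsewhere: A, C, E.
The 4 still-open variables together cover exactly {2, 3, 4, 5} — 4 values for 4 variables — and 2 appears only in D's list, so D = 2.
No further eliminations apply; E can still be any of 3, 5.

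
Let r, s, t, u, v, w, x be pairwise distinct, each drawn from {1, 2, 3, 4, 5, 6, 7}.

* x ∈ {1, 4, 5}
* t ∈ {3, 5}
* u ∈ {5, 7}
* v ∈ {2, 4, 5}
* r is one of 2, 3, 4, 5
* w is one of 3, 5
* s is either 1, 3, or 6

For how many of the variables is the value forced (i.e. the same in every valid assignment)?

The 7 variables draw from only 7 values {1, 2, 3, 4, 5, 6, 7}, so each is used; only s can be 6, hence s = 6.
The 6 still-open variables draw from only 6 values {1, 2, 3, 4, 5, 7}, so each is used; only x can be 1, hence x = 1.
Among the 5 still-open variables, 7 fits only u (and all 5 values in {2, 3, 4, 5, 7} must be used), so u = 7.
t and w between them cover only {3, 5} — a naked pair. Remove those values from r, v.
Determined: s=6, u=7, x=1. The other variables each still have more than one consistent value. That makes 3.

3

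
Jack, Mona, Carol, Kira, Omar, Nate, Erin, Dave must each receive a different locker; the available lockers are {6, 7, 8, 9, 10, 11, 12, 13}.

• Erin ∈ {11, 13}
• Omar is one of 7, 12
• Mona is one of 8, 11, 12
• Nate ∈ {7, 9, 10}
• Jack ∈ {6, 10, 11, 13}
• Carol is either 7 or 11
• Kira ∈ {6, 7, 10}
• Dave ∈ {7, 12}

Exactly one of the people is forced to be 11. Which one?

Carol

The 8 variables draw from only 8 values {6, 7, 8, 9, 10, 11, 12, 13}, so each is used; only Mona can be 8, hence Mona = 8.
Among the 7 still-open variables, 9 fits only Nate (and all 7 values in {6, 7, 9, 10, 11, 12, 13} must be used), so Nate = 9.
Omar and Dave share exactly the 2 values {7, 12}; by pigeonhole those values go to them, so strike 7, 12 from Carol, Kira.
So 11 goes to Carol.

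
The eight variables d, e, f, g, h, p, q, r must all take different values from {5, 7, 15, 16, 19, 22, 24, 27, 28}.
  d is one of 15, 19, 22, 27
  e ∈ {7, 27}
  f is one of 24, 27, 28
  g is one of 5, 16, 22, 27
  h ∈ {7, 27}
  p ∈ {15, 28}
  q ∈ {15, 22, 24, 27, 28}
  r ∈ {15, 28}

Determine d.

19

e and h between them cover only {7, 27} — a naked pair. Remove those values from d, f, g, q.
p and r share exactly the 2 values {15, 28}; by pigeonhole those values go to them, so strike 15, 28 from d, f, q.
f must be 24 (only option left). Eliminate 24 elsewhere: q.
q must be 22 (only option left). Eliminate 22 elsewhere: d, g.
So d = 19.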